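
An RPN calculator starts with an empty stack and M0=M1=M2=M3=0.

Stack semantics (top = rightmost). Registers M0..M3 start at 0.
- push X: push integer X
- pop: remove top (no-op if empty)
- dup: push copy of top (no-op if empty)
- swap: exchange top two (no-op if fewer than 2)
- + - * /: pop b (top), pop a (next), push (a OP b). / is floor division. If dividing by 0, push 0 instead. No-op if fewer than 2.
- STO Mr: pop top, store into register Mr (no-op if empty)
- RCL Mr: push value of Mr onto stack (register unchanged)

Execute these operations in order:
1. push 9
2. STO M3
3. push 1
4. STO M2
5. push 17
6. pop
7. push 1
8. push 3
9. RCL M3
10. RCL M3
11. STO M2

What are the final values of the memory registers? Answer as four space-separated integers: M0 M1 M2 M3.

After op 1 (push 9): stack=[9] mem=[0,0,0,0]
After op 2 (STO M3): stack=[empty] mem=[0,0,0,9]
After op 3 (push 1): stack=[1] mem=[0,0,0,9]
After op 4 (STO M2): stack=[empty] mem=[0,0,1,9]
After op 5 (push 17): stack=[17] mem=[0,0,1,9]
After op 6 (pop): stack=[empty] mem=[0,0,1,9]
After op 7 (push 1): stack=[1] mem=[0,0,1,9]
After op 8 (push 3): stack=[1,3] mem=[0,0,1,9]
After op 9 (RCL M3): stack=[1,3,9] mem=[0,0,1,9]
After op 10 (RCL M3): stack=[1,3,9,9] mem=[0,0,1,9]
After op 11 (STO M2): stack=[1,3,9] mem=[0,0,9,9]

Answer: 0 0 9 9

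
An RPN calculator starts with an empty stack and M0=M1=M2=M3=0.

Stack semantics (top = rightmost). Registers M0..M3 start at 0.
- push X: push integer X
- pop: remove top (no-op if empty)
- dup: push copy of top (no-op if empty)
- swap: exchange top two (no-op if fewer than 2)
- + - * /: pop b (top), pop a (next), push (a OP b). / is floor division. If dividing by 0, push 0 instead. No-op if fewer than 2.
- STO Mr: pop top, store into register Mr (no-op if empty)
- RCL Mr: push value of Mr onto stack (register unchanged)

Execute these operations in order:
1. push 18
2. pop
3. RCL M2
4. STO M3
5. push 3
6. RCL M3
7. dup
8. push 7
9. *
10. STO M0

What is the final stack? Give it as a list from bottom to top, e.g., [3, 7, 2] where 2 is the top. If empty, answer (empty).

Answer: [3, 0]

Derivation:
After op 1 (push 18): stack=[18] mem=[0,0,0,0]
After op 2 (pop): stack=[empty] mem=[0,0,0,0]
After op 3 (RCL M2): stack=[0] mem=[0,0,0,0]
After op 4 (STO M3): stack=[empty] mem=[0,0,0,0]
After op 5 (push 3): stack=[3] mem=[0,0,0,0]
After op 6 (RCL M3): stack=[3,0] mem=[0,0,0,0]
After op 7 (dup): stack=[3,0,0] mem=[0,0,0,0]
After op 8 (push 7): stack=[3,0,0,7] mem=[0,0,0,0]
After op 9 (*): stack=[3,0,0] mem=[0,0,0,0]
After op 10 (STO M0): stack=[3,0] mem=[0,0,0,0]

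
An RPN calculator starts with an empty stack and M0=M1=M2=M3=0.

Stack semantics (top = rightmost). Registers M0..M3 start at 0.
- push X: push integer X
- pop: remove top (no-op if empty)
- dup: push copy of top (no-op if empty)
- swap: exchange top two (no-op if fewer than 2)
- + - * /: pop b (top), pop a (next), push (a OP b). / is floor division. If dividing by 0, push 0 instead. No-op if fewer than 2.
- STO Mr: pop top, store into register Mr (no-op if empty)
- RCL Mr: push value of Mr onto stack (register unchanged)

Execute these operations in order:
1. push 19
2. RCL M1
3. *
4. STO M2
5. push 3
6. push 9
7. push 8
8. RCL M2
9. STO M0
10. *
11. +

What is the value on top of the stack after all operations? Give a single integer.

Answer: 75

Derivation:
After op 1 (push 19): stack=[19] mem=[0,0,0,0]
After op 2 (RCL M1): stack=[19,0] mem=[0,0,0,0]
After op 3 (*): stack=[0] mem=[0,0,0,0]
After op 4 (STO M2): stack=[empty] mem=[0,0,0,0]
After op 5 (push 3): stack=[3] mem=[0,0,0,0]
After op 6 (push 9): stack=[3,9] mem=[0,0,0,0]
After op 7 (push 8): stack=[3,9,8] mem=[0,0,0,0]
After op 8 (RCL M2): stack=[3,9,8,0] mem=[0,0,0,0]
After op 9 (STO M0): stack=[3,9,8] mem=[0,0,0,0]
After op 10 (*): stack=[3,72] mem=[0,0,0,0]
After op 11 (+): stack=[75] mem=[0,0,0,0]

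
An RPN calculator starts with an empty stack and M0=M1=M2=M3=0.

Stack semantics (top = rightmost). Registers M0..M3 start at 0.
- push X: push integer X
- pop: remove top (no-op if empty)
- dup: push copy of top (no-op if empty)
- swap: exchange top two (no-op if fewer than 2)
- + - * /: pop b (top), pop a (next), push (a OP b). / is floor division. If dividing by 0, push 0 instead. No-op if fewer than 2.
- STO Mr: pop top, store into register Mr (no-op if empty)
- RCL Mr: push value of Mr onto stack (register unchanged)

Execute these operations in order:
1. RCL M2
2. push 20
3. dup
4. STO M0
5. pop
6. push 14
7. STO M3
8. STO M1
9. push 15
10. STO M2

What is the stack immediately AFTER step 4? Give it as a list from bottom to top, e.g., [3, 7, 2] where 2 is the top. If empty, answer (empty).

After op 1 (RCL M2): stack=[0] mem=[0,0,0,0]
After op 2 (push 20): stack=[0,20] mem=[0,0,0,0]
After op 3 (dup): stack=[0,20,20] mem=[0,0,0,0]
After op 4 (STO M0): stack=[0,20] mem=[20,0,0,0]

[0, 20]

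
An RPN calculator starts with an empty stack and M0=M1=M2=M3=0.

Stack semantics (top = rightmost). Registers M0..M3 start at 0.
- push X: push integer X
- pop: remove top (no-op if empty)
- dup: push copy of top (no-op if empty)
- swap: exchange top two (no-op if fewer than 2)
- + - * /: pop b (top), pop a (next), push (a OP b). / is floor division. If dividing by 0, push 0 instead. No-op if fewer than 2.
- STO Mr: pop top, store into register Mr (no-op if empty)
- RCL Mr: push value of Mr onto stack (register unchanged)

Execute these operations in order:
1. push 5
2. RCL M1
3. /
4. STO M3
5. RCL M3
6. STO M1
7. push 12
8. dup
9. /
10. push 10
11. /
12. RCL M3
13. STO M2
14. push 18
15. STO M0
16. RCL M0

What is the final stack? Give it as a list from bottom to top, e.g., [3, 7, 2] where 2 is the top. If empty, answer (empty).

After op 1 (push 5): stack=[5] mem=[0,0,0,0]
After op 2 (RCL M1): stack=[5,0] mem=[0,0,0,0]
After op 3 (/): stack=[0] mem=[0,0,0,0]
After op 4 (STO M3): stack=[empty] mem=[0,0,0,0]
After op 5 (RCL M3): stack=[0] mem=[0,0,0,0]
After op 6 (STO M1): stack=[empty] mem=[0,0,0,0]
After op 7 (push 12): stack=[12] mem=[0,0,0,0]
After op 8 (dup): stack=[12,12] mem=[0,0,0,0]
After op 9 (/): stack=[1] mem=[0,0,0,0]
After op 10 (push 10): stack=[1,10] mem=[0,0,0,0]
After op 11 (/): stack=[0] mem=[0,0,0,0]
After op 12 (RCL M3): stack=[0,0] mem=[0,0,0,0]
After op 13 (STO M2): stack=[0] mem=[0,0,0,0]
After op 14 (push 18): stack=[0,18] mem=[0,0,0,0]
After op 15 (STO M0): stack=[0] mem=[18,0,0,0]
After op 16 (RCL M0): stack=[0,18] mem=[18,0,0,0]

Answer: [0, 18]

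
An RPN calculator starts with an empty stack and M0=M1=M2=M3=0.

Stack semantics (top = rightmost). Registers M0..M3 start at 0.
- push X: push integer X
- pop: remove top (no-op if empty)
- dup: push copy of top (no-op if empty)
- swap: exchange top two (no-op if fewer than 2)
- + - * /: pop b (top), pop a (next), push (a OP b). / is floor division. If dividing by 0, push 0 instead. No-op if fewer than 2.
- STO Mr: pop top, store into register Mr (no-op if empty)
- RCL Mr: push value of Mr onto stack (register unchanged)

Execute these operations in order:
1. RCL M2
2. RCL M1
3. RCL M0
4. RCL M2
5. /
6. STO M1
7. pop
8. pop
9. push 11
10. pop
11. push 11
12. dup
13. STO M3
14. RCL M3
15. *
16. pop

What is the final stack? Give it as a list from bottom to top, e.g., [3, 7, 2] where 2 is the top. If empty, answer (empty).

Answer: (empty)

Derivation:
After op 1 (RCL M2): stack=[0] mem=[0,0,0,0]
After op 2 (RCL M1): stack=[0,0] mem=[0,0,0,0]
After op 3 (RCL M0): stack=[0,0,0] mem=[0,0,0,0]
After op 4 (RCL M2): stack=[0,0,0,0] mem=[0,0,0,0]
After op 5 (/): stack=[0,0,0] mem=[0,0,0,0]
After op 6 (STO M1): stack=[0,0] mem=[0,0,0,0]
After op 7 (pop): stack=[0] mem=[0,0,0,0]
After op 8 (pop): stack=[empty] mem=[0,0,0,0]
After op 9 (push 11): stack=[11] mem=[0,0,0,0]
After op 10 (pop): stack=[empty] mem=[0,0,0,0]
After op 11 (push 11): stack=[11] mem=[0,0,0,0]
After op 12 (dup): stack=[11,11] mem=[0,0,0,0]
After op 13 (STO M3): stack=[11] mem=[0,0,0,11]
After op 14 (RCL M3): stack=[11,11] mem=[0,0,0,11]
After op 15 (*): stack=[121] mem=[0,0,0,11]
After op 16 (pop): stack=[empty] mem=[0,0,0,11]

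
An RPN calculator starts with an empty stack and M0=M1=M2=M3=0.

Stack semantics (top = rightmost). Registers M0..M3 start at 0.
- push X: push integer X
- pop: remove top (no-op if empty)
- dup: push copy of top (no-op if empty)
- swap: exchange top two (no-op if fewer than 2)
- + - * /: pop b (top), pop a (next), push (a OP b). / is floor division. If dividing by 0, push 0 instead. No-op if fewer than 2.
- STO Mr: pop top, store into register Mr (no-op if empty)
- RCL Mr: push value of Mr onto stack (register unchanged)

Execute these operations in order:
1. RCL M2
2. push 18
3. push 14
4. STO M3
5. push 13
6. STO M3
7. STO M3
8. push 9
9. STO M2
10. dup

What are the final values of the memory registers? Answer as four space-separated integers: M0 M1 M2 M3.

After op 1 (RCL M2): stack=[0] mem=[0,0,0,0]
After op 2 (push 18): stack=[0,18] mem=[0,0,0,0]
After op 3 (push 14): stack=[0,18,14] mem=[0,0,0,0]
After op 4 (STO M3): stack=[0,18] mem=[0,0,0,14]
After op 5 (push 13): stack=[0,18,13] mem=[0,0,0,14]
After op 6 (STO M3): stack=[0,18] mem=[0,0,0,13]
After op 7 (STO M3): stack=[0] mem=[0,0,0,18]
After op 8 (push 9): stack=[0,9] mem=[0,0,0,18]
After op 9 (STO M2): stack=[0] mem=[0,0,9,18]
After op 10 (dup): stack=[0,0] mem=[0,0,9,18]

Answer: 0 0 9 18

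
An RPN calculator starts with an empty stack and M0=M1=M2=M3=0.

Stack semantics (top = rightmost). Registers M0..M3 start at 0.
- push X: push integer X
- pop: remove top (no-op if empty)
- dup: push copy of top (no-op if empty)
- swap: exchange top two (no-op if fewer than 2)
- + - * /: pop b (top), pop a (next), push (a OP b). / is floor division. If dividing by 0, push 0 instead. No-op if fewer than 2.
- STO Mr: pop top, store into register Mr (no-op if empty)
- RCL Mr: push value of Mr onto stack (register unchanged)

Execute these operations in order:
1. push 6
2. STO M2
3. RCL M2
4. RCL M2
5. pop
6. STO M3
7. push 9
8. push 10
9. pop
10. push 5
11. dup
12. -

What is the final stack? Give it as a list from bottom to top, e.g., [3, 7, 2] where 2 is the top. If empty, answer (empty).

Answer: [9, 0]

Derivation:
After op 1 (push 6): stack=[6] mem=[0,0,0,0]
After op 2 (STO M2): stack=[empty] mem=[0,0,6,0]
After op 3 (RCL M2): stack=[6] mem=[0,0,6,0]
After op 4 (RCL M2): stack=[6,6] mem=[0,0,6,0]
After op 5 (pop): stack=[6] mem=[0,0,6,0]
After op 6 (STO M3): stack=[empty] mem=[0,0,6,6]
After op 7 (push 9): stack=[9] mem=[0,0,6,6]
After op 8 (push 10): stack=[9,10] mem=[0,0,6,6]
After op 9 (pop): stack=[9] mem=[0,0,6,6]
After op 10 (push 5): stack=[9,5] mem=[0,0,6,6]
After op 11 (dup): stack=[9,5,5] mem=[0,0,6,6]
After op 12 (-): stack=[9,0] mem=[0,0,6,6]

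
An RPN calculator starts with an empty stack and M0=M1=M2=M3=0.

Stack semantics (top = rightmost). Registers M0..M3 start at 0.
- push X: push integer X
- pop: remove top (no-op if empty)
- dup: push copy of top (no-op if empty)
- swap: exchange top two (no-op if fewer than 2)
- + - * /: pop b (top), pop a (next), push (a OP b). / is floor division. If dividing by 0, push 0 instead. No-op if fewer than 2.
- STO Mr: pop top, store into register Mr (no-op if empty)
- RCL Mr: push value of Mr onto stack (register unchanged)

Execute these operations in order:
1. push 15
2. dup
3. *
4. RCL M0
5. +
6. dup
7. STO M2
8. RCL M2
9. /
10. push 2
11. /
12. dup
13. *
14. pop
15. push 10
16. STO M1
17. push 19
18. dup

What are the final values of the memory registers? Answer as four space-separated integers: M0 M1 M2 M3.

Answer: 0 10 225 0

Derivation:
After op 1 (push 15): stack=[15] mem=[0,0,0,0]
After op 2 (dup): stack=[15,15] mem=[0,0,0,0]
After op 3 (*): stack=[225] mem=[0,0,0,0]
After op 4 (RCL M0): stack=[225,0] mem=[0,0,0,0]
After op 5 (+): stack=[225] mem=[0,0,0,0]
After op 6 (dup): stack=[225,225] mem=[0,0,0,0]
After op 7 (STO M2): stack=[225] mem=[0,0,225,0]
After op 8 (RCL M2): stack=[225,225] mem=[0,0,225,0]
After op 9 (/): stack=[1] mem=[0,0,225,0]
After op 10 (push 2): stack=[1,2] mem=[0,0,225,0]
After op 11 (/): stack=[0] mem=[0,0,225,0]
After op 12 (dup): stack=[0,0] mem=[0,0,225,0]
After op 13 (*): stack=[0] mem=[0,0,225,0]
After op 14 (pop): stack=[empty] mem=[0,0,225,0]
After op 15 (push 10): stack=[10] mem=[0,0,225,0]
After op 16 (STO M1): stack=[empty] mem=[0,10,225,0]
After op 17 (push 19): stack=[19] mem=[0,10,225,0]
After op 18 (dup): stack=[19,19] mem=[0,10,225,0]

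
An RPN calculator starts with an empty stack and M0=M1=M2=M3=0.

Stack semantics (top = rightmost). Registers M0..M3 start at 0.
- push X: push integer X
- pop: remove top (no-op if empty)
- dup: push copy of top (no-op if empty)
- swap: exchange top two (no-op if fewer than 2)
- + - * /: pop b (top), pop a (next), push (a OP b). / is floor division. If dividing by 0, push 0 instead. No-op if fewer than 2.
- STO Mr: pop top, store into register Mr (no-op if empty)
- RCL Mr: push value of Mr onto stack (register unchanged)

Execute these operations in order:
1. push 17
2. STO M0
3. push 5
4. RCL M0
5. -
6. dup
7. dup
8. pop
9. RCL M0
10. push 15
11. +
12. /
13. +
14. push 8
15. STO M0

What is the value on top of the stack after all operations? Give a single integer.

After op 1 (push 17): stack=[17] mem=[0,0,0,0]
After op 2 (STO M0): stack=[empty] mem=[17,0,0,0]
After op 3 (push 5): stack=[5] mem=[17,0,0,0]
After op 4 (RCL M0): stack=[5,17] mem=[17,0,0,0]
After op 5 (-): stack=[-12] mem=[17,0,0,0]
After op 6 (dup): stack=[-12,-12] mem=[17,0,0,0]
After op 7 (dup): stack=[-12,-12,-12] mem=[17,0,0,0]
After op 8 (pop): stack=[-12,-12] mem=[17,0,0,0]
After op 9 (RCL M0): stack=[-12,-12,17] mem=[17,0,0,0]
After op 10 (push 15): stack=[-12,-12,17,15] mem=[17,0,0,0]
After op 11 (+): stack=[-12,-12,32] mem=[17,0,0,0]
After op 12 (/): stack=[-12,-1] mem=[17,0,0,0]
After op 13 (+): stack=[-13] mem=[17,0,0,0]
After op 14 (push 8): stack=[-13,8] mem=[17,0,0,0]
After op 15 (STO M0): stack=[-13] mem=[8,0,0,0]

Answer: -13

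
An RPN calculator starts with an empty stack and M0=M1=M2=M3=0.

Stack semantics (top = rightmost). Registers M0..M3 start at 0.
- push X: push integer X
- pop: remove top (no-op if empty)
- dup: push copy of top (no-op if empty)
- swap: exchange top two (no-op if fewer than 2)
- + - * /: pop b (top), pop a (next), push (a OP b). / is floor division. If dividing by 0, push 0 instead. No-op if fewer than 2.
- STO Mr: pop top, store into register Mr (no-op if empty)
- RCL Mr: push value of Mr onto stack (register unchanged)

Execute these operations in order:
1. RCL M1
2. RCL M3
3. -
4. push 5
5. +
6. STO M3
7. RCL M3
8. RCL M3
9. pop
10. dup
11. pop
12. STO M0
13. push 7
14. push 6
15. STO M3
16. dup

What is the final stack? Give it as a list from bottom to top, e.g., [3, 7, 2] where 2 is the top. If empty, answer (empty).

Answer: [7, 7]

Derivation:
After op 1 (RCL M1): stack=[0] mem=[0,0,0,0]
After op 2 (RCL M3): stack=[0,0] mem=[0,0,0,0]
After op 3 (-): stack=[0] mem=[0,0,0,0]
After op 4 (push 5): stack=[0,5] mem=[0,0,0,0]
After op 5 (+): stack=[5] mem=[0,0,0,0]
After op 6 (STO M3): stack=[empty] mem=[0,0,0,5]
After op 7 (RCL M3): stack=[5] mem=[0,0,0,5]
After op 8 (RCL M3): stack=[5,5] mem=[0,0,0,5]
After op 9 (pop): stack=[5] mem=[0,0,0,5]
After op 10 (dup): stack=[5,5] mem=[0,0,0,5]
After op 11 (pop): stack=[5] mem=[0,0,0,5]
After op 12 (STO M0): stack=[empty] mem=[5,0,0,5]
After op 13 (push 7): stack=[7] mem=[5,0,0,5]
After op 14 (push 6): stack=[7,6] mem=[5,0,0,5]
After op 15 (STO M3): stack=[7] mem=[5,0,0,6]
After op 16 (dup): stack=[7,7] mem=[5,0,0,6]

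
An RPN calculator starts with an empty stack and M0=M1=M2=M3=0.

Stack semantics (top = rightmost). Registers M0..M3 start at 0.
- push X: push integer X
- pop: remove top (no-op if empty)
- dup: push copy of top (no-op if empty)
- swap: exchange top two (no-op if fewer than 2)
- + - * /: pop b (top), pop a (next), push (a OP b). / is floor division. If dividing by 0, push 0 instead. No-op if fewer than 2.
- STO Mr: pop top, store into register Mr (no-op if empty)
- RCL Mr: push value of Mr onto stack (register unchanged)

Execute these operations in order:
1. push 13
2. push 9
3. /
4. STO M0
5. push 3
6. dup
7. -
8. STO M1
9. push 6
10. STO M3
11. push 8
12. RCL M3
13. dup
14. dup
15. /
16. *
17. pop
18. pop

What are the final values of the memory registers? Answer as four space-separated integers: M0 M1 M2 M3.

Answer: 1 0 0 6

Derivation:
After op 1 (push 13): stack=[13] mem=[0,0,0,0]
After op 2 (push 9): stack=[13,9] mem=[0,0,0,0]
After op 3 (/): stack=[1] mem=[0,0,0,0]
After op 4 (STO M0): stack=[empty] mem=[1,0,0,0]
After op 5 (push 3): stack=[3] mem=[1,0,0,0]
After op 6 (dup): stack=[3,3] mem=[1,0,0,0]
After op 7 (-): stack=[0] mem=[1,0,0,0]
After op 8 (STO M1): stack=[empty] mem=[1,0,0,0]
After op 9 (push 6): stack=[6] mem=[1,0,0,0]
After op 10 (STO M3): stack=[empty] mem=[1,0,0,6]
After op 11 (push 8): stack=[8] mem=[1,0,0,6]
After op 12 (RCL M3): stack=[8,6] mem=[1,0,0,6]
After op 13 (dup): stack=[8,6,6] mem=[1,0,0,6]
After op 14 (dup): stack=[8,6,6,6] mem=[1,0,0,6]
After op 15 (/): stack=[8,6,1] mem=[1,0,0,6]
After op 16 (*): stack=[8,6] mem=[1,0,0,6]
After op 17 (pop): stack=[8] mem=[1,0,0,6]
After op 18 (pop): stack=[empty] mem=[1,0,0,6]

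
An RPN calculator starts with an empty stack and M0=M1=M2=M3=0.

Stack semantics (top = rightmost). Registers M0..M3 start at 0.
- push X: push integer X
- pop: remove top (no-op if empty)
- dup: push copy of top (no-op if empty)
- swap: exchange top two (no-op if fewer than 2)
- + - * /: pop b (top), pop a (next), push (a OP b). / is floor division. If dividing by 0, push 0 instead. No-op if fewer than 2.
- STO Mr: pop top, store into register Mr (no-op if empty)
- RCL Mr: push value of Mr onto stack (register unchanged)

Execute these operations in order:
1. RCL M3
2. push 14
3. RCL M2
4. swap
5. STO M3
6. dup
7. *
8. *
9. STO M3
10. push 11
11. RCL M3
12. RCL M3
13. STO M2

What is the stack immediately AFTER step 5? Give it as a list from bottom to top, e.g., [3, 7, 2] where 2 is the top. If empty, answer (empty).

After op 1 (RCL M3): stack=[0] mem=[0,0,0,0]
After op 2 (push 14): stack=[0,14] mem=[0,0,0,0]
After op 3 (RCL M2): stack=[0,14,0] mem=[0,0,0,0]
After op 4 (swap): stack=[0,0,14] mem=[0,0,0,0]
After op 5 (STO M3): stack=[0,0] mem=[0,0,0,14]

[0, 0]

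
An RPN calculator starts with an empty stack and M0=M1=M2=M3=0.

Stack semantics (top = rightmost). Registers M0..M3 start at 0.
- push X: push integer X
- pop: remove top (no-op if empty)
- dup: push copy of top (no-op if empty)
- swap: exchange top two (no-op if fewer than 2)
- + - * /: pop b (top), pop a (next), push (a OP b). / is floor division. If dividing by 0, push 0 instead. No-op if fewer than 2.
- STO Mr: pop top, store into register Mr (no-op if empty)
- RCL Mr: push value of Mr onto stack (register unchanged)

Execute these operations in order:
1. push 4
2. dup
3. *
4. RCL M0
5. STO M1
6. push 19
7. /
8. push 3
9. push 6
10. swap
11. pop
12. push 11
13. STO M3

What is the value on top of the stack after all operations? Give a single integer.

Answer: 6

Derivation:
After op 1 (push 4): stack=[4] mem=[0,0,0,0]
After op 2 (dup): stack=[4,4] mem=[0,0,0,0]
After op 3 (*): stack=[16] mem=[0,0,0,0]
After op 4 (RCL M0): stack=[16,0] mem=[0,0,0,0]
After op 5 (STO M1): stack=[16] mem=[0,0,0,0]
After op 6 (push 19): stack=[16,19] mem=[0,0,0,0]
After op 7 (/): stack=[0] mem=[0,0,0,0]
After op 8 (push 3): stack=[0,3] mem=[0,0,0,0]
After op 9 (push 6): stack=[0,3,6] mem=[0,0,0,0]
After op 10 (swap): stack=[0,6,3] mem=[0,0,0,0]
After op 11 (pop): stack=[0,6] mem=[0,0,0,0]
After op 12 (push 11): stack=[0,6,11] mem=[0,0,0,0]
After op 13 (STO M3): stack=[0,6] mem=[0,0,0,11]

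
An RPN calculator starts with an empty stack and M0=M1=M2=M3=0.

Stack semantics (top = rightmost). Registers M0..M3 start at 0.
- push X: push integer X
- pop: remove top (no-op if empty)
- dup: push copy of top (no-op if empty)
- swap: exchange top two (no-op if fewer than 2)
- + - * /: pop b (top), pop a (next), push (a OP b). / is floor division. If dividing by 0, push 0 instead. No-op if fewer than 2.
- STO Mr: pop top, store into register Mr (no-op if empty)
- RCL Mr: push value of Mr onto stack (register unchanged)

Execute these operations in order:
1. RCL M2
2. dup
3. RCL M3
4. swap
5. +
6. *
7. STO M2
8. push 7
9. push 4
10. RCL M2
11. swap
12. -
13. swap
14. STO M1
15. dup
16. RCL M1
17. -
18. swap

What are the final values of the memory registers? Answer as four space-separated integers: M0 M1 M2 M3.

After op 1 (RCL M2): stack=[0] mem=[0,0,0,0]
After op 2 (dup): stack=[0,0] mem=[0,0,0,0]
After op 3 (RCL M3): stack=[0,0,0] mem=[0,0,0,0]
After op 4 (swap): stack=[0,0,0] mem=[0,0,0,0]
After op 5 (+): stack=[0,0] mem=[0,0,0,0]
After op 6 (*): stack=[0] mem=[0,0,0,0]
After op 7 (STO M2): stack=[empty] mem=[0,0,0,0]
After op 8 (push 7): stack=[7] mem=[0,0,0,0]
After op 9 (push 4): stack=[7,4] mem=[0,0,0,0]
After op 10 (RCL M2): stack=[7,4,0] mem=[0,0,0,0]
After op 11 (swap): stack=[7,0,4] mem=[0,0,0,0]
After op 12 (-): stack=[7,-4] mem=[0,0,0,0]
After op 13 (swap): stack=[-4,7] mem=[0,0,0,0]
After op 14 (STO M1): stack=[-4] mem=[0,7,0,0]
After op 15 (dup): stack=[-4,-4] mem=[0,7,0,0]
After op 16 (RCL M1): stack=[-4,-4,7] mem=[0,7,0,0]
After op 17 (-): stack=[-4,-11] mem=[0,7,0,0]
After op 18 (swap): stack=[-11,-4] mem=[0,7,0,0]

Answer: 0 7 0 0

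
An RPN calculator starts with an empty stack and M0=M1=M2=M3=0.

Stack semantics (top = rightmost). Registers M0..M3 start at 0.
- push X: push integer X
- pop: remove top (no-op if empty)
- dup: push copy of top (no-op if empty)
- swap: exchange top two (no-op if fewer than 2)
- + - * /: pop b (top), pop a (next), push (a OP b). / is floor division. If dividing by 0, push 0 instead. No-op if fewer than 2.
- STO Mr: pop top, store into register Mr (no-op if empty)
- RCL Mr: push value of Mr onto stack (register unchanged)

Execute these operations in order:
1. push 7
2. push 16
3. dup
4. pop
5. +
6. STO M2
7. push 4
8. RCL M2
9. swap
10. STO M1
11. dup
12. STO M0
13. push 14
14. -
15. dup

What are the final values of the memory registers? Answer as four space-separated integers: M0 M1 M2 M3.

Answer: 23 4 23 0

Derivation:
After op 1 (push 7): stack=[7] mem=[0,0,0,0]
After op 2 (push 16): stack=[7,16] mem=[0,0,0,0]
After op 3 (dup): stack=[7,16,16] mem=[0,0,0,0]
After op 4 (pop): stack=[7,16] mem=[0,0,0,0]
After op 5 (+): stack=[23] mem=[0,0,0,0]
After op 6 (STO M2): stack=[empty] mem=[0,0,23,0]
After op 7 (push 4): stack=[4] mem=[0,0,23,0]
After op 8 (RCL M2): stack=[4,23] mem=[0,0,23,0]
After op 9 (swap): stack=[23,4] mem=[0,0,23,0]
After op 10 (STO M1): stack=[23] mem=[0,4,23,0]
After op 11 (dup): stack=[23,23] mem=[0,4,23,0]
After op 12 (STO M0): stack=[23] mem=[23,4,23,0]
After op 13 (push 14): stack=[23,14] mem=[23,4,23,0]
After op 14 (-): stack=[9] mem=[23,4,23,0]
After op 15 (dup): stack=[9,9] mem=[23,4,23,0]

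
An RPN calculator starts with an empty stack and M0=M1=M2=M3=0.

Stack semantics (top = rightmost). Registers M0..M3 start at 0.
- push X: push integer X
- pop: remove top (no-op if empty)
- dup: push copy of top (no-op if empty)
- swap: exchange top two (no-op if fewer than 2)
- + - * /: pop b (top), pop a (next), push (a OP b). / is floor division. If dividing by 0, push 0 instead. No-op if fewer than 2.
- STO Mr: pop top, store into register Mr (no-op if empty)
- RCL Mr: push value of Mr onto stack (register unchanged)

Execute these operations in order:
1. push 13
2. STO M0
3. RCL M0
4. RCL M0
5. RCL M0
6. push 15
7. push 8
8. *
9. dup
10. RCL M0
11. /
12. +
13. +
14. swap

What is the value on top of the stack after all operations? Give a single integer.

After op 1 (push 13): stack=[13] mem=[0,0,0,0]
After op 2 (STO M0): stack=[empty] mem=[13,0,0,0]
After op 3 (RCL M0): stack=[13] mem=[13,0,0,0]
After op 4 (RCL M0): stack=[13,13] mem=[13,0,0,0]
After op 5 (RCL M0): stack=[13,13,13] mem=[13,0,0,0]
After op 6 (push 15): stack=[13,13,13,15] mem=[13,0,0,0]
After op 7 (push 8): stack=[13,13,13,15,8] mem=[13,0,0,0]
After op 8 (*): stack=[13,13,13,120] mem=[13,0,0,0]
After op 9 (dup): stack=[13,13,13,120,120] mem=[13,0,0,0]
After op 10 (RCL M0): stack=[13,13,13,120,120,13] mem=[13,0,0,0]
After op 11 (/): stack=[13,13,13,120,9] mem=[13,0,0,0]
After op 12 (+): stack=[13,13,13,129] mem=[13,0,0,0]
After op 13 (+): stack=[13,13,142] mem=[13,0,0,0]
After op 14 (swap): stack=[13,142,13] mem=[13,0,0,0]

Answer: 13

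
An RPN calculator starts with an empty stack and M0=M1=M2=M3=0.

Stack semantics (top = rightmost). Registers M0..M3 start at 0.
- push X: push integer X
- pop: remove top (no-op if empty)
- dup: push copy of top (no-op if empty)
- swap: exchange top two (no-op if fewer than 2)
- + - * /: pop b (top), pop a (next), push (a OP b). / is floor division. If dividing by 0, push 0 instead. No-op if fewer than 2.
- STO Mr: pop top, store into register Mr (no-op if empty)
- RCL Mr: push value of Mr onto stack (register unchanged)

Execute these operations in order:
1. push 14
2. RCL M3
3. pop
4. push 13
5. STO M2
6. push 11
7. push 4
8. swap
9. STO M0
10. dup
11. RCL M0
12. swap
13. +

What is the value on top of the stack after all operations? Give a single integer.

Answer: 15

Derivation:
After op 1 (push 14): stack=[14] mem=[0,0,0,0]
After op 2 (RCL M3): stack=[14,0] mem=[0,0,0,0]
After op 3 (pop): stack=[14] mem=[0,0,0,0]
After op 4 (push 13): stack=[14,13] mem=[0,0,0,0]
After op 5 (STO M2): stack=[14] mem=[0,0,13,0]
After op 6 (push 11): stack=[14,11] mem=[0,0,13,0]
After op 7 (push 4): stack=[14,11,4] mem=[0,0,13,0]
After op 8 (swap): stack=[14,4,11] mem=[0,0,13,0]
After op 9 (STO M0): stack=[14,4] mem=[11,0,13,0]
After op 10 (dup): stack=[14,4,4] mem=[11,0,13,0]
After op 11 (RCL M0): stack=[14,4,4,11] mem=[11,0,13,0]
After op 12 (swap): stack=[14,4,11,4] mem=[11,0,13,0]
After op 13 (+): stack=[14,4,15] mem=[11,0,13,0]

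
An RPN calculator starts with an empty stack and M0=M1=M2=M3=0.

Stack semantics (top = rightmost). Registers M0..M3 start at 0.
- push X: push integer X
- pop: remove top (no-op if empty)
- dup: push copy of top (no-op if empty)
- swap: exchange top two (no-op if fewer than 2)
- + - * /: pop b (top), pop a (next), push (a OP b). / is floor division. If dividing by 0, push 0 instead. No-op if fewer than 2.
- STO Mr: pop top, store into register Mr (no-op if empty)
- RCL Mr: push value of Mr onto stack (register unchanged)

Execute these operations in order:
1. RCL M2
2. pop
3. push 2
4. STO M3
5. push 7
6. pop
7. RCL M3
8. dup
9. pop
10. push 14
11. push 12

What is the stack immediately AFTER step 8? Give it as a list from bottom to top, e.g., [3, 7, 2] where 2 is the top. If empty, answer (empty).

After op 1 (RCL M2): stack=[0] mem=[0,0,0,0]
After op 2 (pop): stack=[empty] mem=[0,0,0,0]
After op 3 (push 2): stack=[2] mem=[0,0,0,0]
After op 4 (STO M3): stack=[empty] mem=[0,0,0,2]
After op 5 (push 7): stack=[7] mem=[0,0,0,2]
After op 6 (pop): stack=[empty] mem=[0,0,0,2]
After op 7 (RCL M3): stack=[2] mem=[0,0,0,2]
After op 8 (dup): stack=[2,2] mem=[0,0,0,2]

[2, 2]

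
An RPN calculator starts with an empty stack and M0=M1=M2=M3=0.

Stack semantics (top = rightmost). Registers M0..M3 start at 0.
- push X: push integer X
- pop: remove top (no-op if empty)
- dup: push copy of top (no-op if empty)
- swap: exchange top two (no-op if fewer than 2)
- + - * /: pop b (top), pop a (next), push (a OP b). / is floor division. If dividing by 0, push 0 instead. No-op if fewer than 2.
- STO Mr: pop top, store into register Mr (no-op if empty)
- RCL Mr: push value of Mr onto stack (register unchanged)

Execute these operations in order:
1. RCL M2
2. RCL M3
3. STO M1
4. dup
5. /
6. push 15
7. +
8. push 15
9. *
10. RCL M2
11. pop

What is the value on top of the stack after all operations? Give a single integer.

After op 1 (RCL M2): stack=[0] mem=[0,0,0,0]
After op 2 (RCL M3): stack=[0,0] mem=[0,0,0,0]
After op 3 (STO M1): stack=[0] mem=[0,0,0,0]
After op 4 (dup): stack=[0,0] mem=[0,0,0,0]
After op 5 (/): stack=[0] mem=[0,0,0,0]
After op 6 (push 15): stack=[0,15] mem=[0,0,0,0]
After op 7 (+): stack=[15] mem=[0,0,0,0]
After op 8 (push 15): stack=[15,15] mem=[0,0,0,0]
After op 9 (*): stack=[225] mem=[0,0,0,0]
After op 10 (RCL M2): stack=[225,0] mem=[0,0,0,0]
After op 11 (pop): stack=[225] mem=[0,0,0,0]

Answer: 225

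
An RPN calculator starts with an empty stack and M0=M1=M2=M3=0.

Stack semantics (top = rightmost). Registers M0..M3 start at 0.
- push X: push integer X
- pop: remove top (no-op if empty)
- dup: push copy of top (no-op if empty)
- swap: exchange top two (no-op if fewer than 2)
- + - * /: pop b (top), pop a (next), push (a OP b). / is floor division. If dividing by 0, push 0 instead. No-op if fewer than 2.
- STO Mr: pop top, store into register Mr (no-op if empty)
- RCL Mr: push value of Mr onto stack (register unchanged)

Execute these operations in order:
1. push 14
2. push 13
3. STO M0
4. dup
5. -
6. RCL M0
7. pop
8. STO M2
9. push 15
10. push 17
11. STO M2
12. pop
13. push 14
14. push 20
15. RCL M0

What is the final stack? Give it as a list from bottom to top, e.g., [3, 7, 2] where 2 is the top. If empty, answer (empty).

After op 1 (push 14): stack=[14] mem=[0,0,0,0]
After op 2 (push 13): stack=[14,13] mem=[0,0,0,0]
After op 3 (STO M0): stack=[14] mem=[13,0,0,0]
After op 4 (dup): stack=[14,14] mem=[13,0,0,0]
After op 5 (-): stack=[0] mem=[13,0,0,0]
After op 6 (RCL M0): stack=[0,13] mem=[13,0,0,0]
After op 7 (pop): stack=[0] mem=[13,0,0,0]
After op 8 (STO M2): stack=[empty] mem=[13,0,0,0]
After op 9 (push 15): stack=[15] mem=[13,0,0,0]
After op 10 (push 17): stack=[15,17] mem=[13,0,0,0]
After op 11 (STO M2): stack=[15] mem=[13,0,17,0]
After op 12 (pop): stack=[empty] mem=[13,0,17,0]
After op 13 (push 14): stack=[14] mem=[13,0,17,0]
After op 14 (push 20): stack=[14,20] mem=[13,0,17,0]
After op 15 (RCL M0): stack=[14,20,13] mem=[13,0,17,0]

Answer: [14, 20, 13]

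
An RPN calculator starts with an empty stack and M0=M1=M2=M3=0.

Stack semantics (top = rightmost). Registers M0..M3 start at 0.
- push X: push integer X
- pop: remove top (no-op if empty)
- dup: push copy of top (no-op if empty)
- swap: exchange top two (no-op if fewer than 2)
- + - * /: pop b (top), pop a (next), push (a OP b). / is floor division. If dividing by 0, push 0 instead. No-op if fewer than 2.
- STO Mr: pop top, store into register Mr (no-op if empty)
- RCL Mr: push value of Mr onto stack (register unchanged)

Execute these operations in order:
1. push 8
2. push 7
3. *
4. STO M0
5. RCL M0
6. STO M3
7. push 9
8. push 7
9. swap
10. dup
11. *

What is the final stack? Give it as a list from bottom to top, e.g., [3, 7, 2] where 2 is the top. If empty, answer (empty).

Answer: [7, 81]

Derivation:
After op 1 (push 8): stack=[8] mem=[0,0,0,0]
After op 2 (push 7): stack=[8,7] mem=[0,0,0,0]
After op 3 (*): stack=[56] mem=[0,0,0,0]
After op 4 (STO M0): stack=[empty] mem=[56,0,0,0]
After op 5 (RCL M0): stack=[56] mem=[56,0,0,0]
After op 6 (STO M3): stack=[empty] mem=[56,0,0,56]
After op 7 (push 9): stack=[9] mem=[56,0,0,56]
After op 8 (push 7): stack=[9,7] mem=[56,0,0,56]
After op 9 (swap): stack=[7,9] mem=[56,0,0,56]
After op 10 (dup): stack=[7,9,9] mem=[56,0,0,56]
After op 11 (*): stack=[7,81] mem=[56,0,0,56]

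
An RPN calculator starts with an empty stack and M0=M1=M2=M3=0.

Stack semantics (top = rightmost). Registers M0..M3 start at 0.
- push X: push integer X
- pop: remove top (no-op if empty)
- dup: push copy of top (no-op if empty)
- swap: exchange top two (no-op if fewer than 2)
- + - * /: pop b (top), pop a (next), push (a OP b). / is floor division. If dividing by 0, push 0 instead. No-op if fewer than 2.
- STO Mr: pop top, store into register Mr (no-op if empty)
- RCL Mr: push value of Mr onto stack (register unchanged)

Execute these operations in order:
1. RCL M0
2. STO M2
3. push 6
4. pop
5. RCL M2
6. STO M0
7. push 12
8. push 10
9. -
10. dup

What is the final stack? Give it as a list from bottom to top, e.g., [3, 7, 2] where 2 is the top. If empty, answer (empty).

After op 1 (RCL M0): stack=[0] mem=[0,0,0,0]
After op 2 (STO M2): stack=[empty] mem=[0,0,0,0]
After op 3 (push 6): stack=[6] mem=[0,0,0,0]
After op 4 (pop): stack=[empty] mem=[0,0,0,0]
After op 5 (RCL M2): stack=[0] mem=[0,0,0,0]
After op 6 (STO M0): stack=[empty] mem=[0,0,0,0]
After op 7 (push 12): stack=[12] mem=[0,0,0,0]
After op 8 (push 10): stack=[12,10] mem=[0,0,0,0]
After op 9 (-): stack=[2] mem=[0,0,0,0]
After op 10 (dup): stack=[2,2] mem=[0,0,0,0]

Answer: [2, 2]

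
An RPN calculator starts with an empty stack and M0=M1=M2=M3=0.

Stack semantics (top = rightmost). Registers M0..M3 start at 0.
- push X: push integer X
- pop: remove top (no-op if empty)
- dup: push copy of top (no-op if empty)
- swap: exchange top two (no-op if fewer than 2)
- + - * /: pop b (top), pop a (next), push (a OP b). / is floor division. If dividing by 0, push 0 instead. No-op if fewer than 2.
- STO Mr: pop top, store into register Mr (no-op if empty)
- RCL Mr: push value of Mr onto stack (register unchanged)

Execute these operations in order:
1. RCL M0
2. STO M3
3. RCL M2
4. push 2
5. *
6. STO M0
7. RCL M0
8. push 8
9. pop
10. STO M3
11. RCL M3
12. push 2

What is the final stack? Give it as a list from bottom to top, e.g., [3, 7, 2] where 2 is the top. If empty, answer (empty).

After op 1 (RCL M0): stack=[0] mem=[0,0,0,0]
After op 2 (STO M3): stack=[empty] mem=[0,0,0,0]
After op 3 (RCL M2): stack=[0] mem=[0,0,0,0]
After op 4 (push 2): stack=[0,2] mem=[0,0,0,0]
After op 5 (*): stack=[0] mem=[0,0,0,0]
After op 6 (STO M0): stack=[empty] mem=[0,0,0,0]
After op 7 (RCL M0): stack=[0] mem=[0,0,0,0]
After op 8 (push 8): stack=[0,8] mem=[0,0,0,0]
After op 9 (pop): stack=[0] mem=[0,0,0,0]
After op 10 (STO M3): stack=[empty] mem=[0,0,0,0]
After op 11 (RCL M3): stack=[0] mem=[0,0,0,0]
After op 12 (push 2): stack=[0,2] mem=[0,0,0,0]

Answer: [0, 2]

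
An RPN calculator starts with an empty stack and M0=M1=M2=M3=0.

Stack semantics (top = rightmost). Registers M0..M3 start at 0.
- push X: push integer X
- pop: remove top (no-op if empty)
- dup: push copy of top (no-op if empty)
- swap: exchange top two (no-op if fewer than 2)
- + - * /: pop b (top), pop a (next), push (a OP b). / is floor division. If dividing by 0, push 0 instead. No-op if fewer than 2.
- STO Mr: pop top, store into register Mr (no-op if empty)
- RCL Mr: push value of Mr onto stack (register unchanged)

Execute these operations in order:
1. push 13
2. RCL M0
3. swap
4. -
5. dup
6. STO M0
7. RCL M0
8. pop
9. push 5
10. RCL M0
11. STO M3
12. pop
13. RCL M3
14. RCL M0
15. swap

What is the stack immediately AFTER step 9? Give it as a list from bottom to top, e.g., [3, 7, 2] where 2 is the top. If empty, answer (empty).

After op 1 (push 13): stack=[13] mem=[0,0,0,0]
After op 2 (RCL M0): stack=[13,0] mem=[0,0,0,0]
After op 3 (swap): stack=[0,13] mem=[0,0,0,0]
After op 4 (-): stack=[-13] mem=[0,0,0,0]
After op 5 (dup): stack=[-13,-13] mem=[0,0,0,0]
After op 6 (STO M0): stack=[-13] mem=[-13,0,0,0]
After op 7 (RCL M0): stack=[-13,-13] mem=[-13,0,0,0]
After op 8 (pop): stack=[-13] mem=[-13,0,0,0]
After op 9 (push 5): stack=[-13,5] mem=[-13,0,0,0]

[-13, 5]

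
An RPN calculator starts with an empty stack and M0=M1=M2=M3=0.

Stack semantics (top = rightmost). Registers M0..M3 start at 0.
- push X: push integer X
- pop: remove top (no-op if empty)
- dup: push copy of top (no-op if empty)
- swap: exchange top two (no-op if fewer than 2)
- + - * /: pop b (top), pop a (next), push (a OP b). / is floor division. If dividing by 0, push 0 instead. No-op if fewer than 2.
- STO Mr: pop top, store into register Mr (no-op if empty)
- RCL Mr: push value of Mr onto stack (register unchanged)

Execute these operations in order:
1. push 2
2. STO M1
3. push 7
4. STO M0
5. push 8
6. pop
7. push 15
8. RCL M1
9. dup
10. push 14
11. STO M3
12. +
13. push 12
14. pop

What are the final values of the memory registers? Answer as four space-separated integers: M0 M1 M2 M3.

After op 1 (push 2): stack=[2] mem=[0,0,0,0]
After op 2 (STO M1): stack=[empty] mem=[0,2,0,0]
After op 3 (push 7): stack=[7] mem=[0,2,0,0]
After op 4 (STO M0): stack=[empty] mem=[7,2,0,0]
After op 5 (push 8): stack=[8] mem=[7,2,0,0]
After op 6 (pop): stack=[empty] mem=[7,2,0,0]
After op 7 (push 15): stack=[15] mem=[7,2,0,0]
After op 8 (RCL M1): stack=[15,2] mem=[7,2,0,0]
After op 9 (dup): stack=[15,2,2] mem=[7,2,0,0]
After op 10 (push 14): stack=[15,2,2,14] mem=[7,2,0,0]
After op 11 (STO M3): stack=[15,2,2] mem=[7,2,0,14]
After op 12 (+): stack=[15,4] mem=[7,2,0,14]
After op 13 (push 12): stack=[15,4,12] mem=[7,2,0,14]
After op 14 (pop): stack=[15,4] mem=[7,2,0,14]

Answer: 7 2 0 14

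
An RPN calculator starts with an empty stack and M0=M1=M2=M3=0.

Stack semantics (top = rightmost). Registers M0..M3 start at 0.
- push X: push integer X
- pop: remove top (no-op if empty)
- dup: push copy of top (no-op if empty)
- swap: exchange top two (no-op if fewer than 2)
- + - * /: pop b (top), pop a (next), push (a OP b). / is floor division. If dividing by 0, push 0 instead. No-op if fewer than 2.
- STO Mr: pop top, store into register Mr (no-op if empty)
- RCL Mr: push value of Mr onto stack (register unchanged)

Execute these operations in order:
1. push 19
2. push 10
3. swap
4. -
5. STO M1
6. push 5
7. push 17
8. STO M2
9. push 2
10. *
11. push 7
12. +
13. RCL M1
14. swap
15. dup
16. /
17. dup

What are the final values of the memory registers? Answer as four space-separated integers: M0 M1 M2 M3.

After op 1 (push 19): stack=[19] mem=[0,0,0,0]
After op 2 (push 10): stack=[19,10] mem=[0,0,0,0]
After op 3 (swap): stack=[10,19] mem=[0,0,0,0]
After op 4 (-): stack=[-9] mem=[0,0,0,0]
After op 5 (STO M1): stack=[empty] mem=[0,-9,0,0]
After op 6 (push 5): stack=[5] mem=[0,-9,0,0]
After op 7 (push 17): stack=[5,17] mem=[0,-9,0,0]
After op 8 (STO M2): stack=[5] mem=[0,-9,17,0]
After op 9 (push 2): stack=[5,2] mem=[0,-9,17,0]
After op 10 (*): stack=[10] mem=[0,-9,17,0]
After op 11 (push 7): stack=[10,7] mem=[0,-9,17,0]
After op 12 (+): stack=[17] mem=[0,-9,17,0]
After op 13 (RCL M1): stack=[17,-9] mem=[0,-9,17,0]
After op 14 (swap): stack=[-9,17] mem=[0,-9,17,0]
After op 15 (dup): stack=[-9,17,17] mem=[0,-9,17,0]
After op 16 (/): stack=[-9,1] mem=[0,-9,17,0]
After op 17 (dup): stack=[-9,1,1] mem=[0,-9,17,0]

Answer: 0 -9 17 0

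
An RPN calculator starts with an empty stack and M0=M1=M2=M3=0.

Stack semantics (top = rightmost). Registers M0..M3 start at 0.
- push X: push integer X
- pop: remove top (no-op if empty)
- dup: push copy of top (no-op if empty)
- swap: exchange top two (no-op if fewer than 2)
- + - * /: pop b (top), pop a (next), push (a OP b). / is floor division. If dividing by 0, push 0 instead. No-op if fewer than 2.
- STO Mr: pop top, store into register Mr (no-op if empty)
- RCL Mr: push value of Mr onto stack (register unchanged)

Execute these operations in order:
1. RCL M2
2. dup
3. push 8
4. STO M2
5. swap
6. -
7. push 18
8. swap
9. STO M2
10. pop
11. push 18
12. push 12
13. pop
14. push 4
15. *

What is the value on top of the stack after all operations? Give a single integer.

After op 1 (RCL M2): stack=[0] mem=[0,0,0,0]
After op 2 (dup): stack=[0,0] mem=[0,0,0,0]
After op 3 (push 8): stack=[0,0,8] mem=[0,0,0,0]
After op 4 (STO M2): stack=[0,0] mem=[0,0,8,0]
After op 5 (swap): stack=[0,0] mem=[0,0,8,0]
After op 6 (-): stack=[0] mem=[0,0,8,0]
After op 7 (push 18): stack=[0,18] mem=[0,0,8,0]
After op 8 (swap): stack=[18,0] mem=[0,0,8,0]
After op 9 (STO M2): stack=[18] mem=[0,0,0,0]
After op 10 (pop): stack=[empty] mem=[0,0,0,0]
After op 11 (push 18): stack=[18] mem=[0,0,0,0]
After op 12 (push 12): stack=[18,12] mem=[0,0,0,0]
After op 13 (pop): stack=[18] mem=[0,0,0,0]
After op 14 (push 4): stack=[18,4] mem=[0,0,0,0]
After op 15 (*): stack=[72] mem=[0,0,0,0]

Answer: 72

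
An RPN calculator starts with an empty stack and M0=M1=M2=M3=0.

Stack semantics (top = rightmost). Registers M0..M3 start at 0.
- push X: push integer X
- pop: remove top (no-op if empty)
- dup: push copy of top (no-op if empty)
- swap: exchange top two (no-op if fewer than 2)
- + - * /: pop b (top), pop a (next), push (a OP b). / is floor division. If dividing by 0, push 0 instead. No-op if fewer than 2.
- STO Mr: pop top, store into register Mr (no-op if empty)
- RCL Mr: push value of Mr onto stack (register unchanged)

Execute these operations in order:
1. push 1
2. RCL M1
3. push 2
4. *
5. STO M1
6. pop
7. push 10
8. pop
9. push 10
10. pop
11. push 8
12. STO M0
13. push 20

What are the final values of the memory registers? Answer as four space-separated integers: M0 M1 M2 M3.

After op 1 (push 1): stack=[1] mem=[0,0,0,0]
After op 2 (RCL M1): stack=[1,0] mem=[0,0,0,0]
After op 3 (push 2): stack=[1,0,2] mem=[0,0,0,0]
After op 4 (*): stack=[1,0] mem=[0,0,0,0]
After op 5 (STO M1): stack=[1] mem=[0,0,0,0]
After op 6 (pop): stack=[empty] mem=[0,0,0,0]
After op 7 (push 10): stack=[10] mem=[0,0,0,0]
After op 8 (pop): stack=[empty] mem=[0,0,0,0]
After op 9 (push 10): stack=[10] mem=[0,0,0,0]
After op 10 (pop): stack=[empty] mem=[0,0,0,0]
After op 11 (push 8): stack=[8] mem=[0,0,0,0]
After op 12 (STO M0): stack=[empty] mem=[8,0,0,0]
After op 13 (push 20): stack=[20] mem=[8,0,0,0]

Answer: 8 0 0 0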